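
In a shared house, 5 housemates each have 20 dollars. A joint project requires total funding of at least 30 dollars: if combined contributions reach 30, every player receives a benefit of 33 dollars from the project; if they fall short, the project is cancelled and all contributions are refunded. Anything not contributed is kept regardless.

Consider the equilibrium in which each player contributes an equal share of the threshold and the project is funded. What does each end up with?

47 dollars

Equal share of the threshold: 30/5 = 6.
At this profile no one gains by cutting their contribution: any cut drops the total below 30, the project is cancelled, contributions are refunded, and the deviator ends with 20, which is less than 20 − 6 + 33 = 47. Contributing more than 6 just wastes the excess. So contributing exactly 6 is a best response.
Each player's payoff: 20 − 6 + 33 = 47.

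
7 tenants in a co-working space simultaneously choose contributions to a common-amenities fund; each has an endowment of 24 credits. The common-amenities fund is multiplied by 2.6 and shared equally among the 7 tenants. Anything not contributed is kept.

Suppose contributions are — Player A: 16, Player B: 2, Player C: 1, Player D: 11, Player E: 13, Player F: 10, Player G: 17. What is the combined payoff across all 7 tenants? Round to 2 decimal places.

Total contributed: 16 + 2 + 1 + 11 + 13 + 10 + 17 = 70; total kept: 7 × 24 − 70 = 98.
The common-amenities fund pays out 2.6 × 70 = 182.00 in aggregate.
Group total = 98 + 182.00 = 280.00.

280.00 credits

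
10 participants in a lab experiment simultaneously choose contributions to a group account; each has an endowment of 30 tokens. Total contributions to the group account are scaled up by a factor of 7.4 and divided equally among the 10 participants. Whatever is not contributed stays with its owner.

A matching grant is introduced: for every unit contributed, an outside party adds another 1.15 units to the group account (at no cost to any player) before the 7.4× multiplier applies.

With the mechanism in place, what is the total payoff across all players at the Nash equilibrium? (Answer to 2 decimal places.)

With the mechanism, a contributed unit returns 7.4 × 2.15 / 10 = 1.5910 per unit of net cost to the contributor — now above 1 — so contributing fully is weakly dominant for every player.
So the Nash equilibrium is full contribution by all 10; the group earns 7.4 × 2.15 × 300 = 4773.00.

4773.00 tokens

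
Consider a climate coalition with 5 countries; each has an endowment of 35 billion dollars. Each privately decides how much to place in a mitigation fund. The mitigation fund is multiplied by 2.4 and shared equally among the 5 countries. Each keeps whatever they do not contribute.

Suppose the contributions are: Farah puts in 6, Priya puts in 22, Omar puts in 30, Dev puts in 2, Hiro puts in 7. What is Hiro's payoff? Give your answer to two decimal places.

60.16 billion dollars

Total contributed: 6 + 22 + 30 + 2 + 7 = 67.
Each receives 2.4 × 67 / 5 = 32.16 from the mitigation fund.
Hiro keeps 35 − 7 = 28, so Hiro's payoff is 28 + 32.16 = 60.16.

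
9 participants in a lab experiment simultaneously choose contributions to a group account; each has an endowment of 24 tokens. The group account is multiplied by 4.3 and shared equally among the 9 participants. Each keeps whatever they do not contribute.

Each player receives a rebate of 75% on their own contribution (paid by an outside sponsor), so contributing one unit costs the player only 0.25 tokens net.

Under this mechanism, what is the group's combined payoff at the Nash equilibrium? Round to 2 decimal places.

Under the mechanism each unit contributed yields (4.3/9) / 0.25 = 1.9111 back to its contributor per unit of net cost, which exceeds 1, making full contribution the dominant choice for everyone.
At the Nash equilibrium everyone contributes 24. Group total payoff = 9 × (24 × 0.75 + 4.3 × 24) = 1090.80.

1090.80 tokens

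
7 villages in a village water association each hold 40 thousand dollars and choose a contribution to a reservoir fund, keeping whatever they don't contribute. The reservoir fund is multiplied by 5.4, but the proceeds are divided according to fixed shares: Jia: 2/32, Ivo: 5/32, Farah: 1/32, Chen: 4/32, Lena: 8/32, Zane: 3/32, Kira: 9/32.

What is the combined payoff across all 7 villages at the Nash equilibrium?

A player with share s gets back 5.4·s per unit contributed, so full contribution is dominant for anyone with s > 1/5.4 = 0.1852 and zero contribution is dominant for anyone below.
Lena and Kira clear that bar, contributing 40 each; the remaining 5 contribute 0. Total contributed: 80.
The reservoir fund pays out 5.4 × 80 = 432.00 in total (split across the unequal shares, but the aggregate is all that matters for the group sum).
The 5 free-riders keep 40 each, adding 200. Group total = 200 + 432.00 = 632.00.

632.00 thousand dollars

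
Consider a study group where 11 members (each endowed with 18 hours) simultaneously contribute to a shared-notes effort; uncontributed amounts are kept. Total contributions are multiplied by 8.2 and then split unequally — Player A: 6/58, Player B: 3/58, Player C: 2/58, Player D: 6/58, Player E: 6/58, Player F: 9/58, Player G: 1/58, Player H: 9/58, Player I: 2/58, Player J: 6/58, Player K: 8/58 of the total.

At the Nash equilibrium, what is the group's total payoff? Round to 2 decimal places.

For player j, contributing a unit is worthwhile iff 8.2 × (j's share) ≥ 1, i.e. iff j's share is at least 0.1220.
Player F, Player H and Player K clear that bar, contributing 18 each; the remaining 8 contribute 0. Total contributed: 54.
The shared-notes effort pays out 8.2 × 54 = 442.80 in total (split across the unequal shares, but the aggregate is all that matters for the group sum).
The 8 free-riders keep 18 each, adding 144. Group total = 144 + 442.80 = 586.80.

586.80 hours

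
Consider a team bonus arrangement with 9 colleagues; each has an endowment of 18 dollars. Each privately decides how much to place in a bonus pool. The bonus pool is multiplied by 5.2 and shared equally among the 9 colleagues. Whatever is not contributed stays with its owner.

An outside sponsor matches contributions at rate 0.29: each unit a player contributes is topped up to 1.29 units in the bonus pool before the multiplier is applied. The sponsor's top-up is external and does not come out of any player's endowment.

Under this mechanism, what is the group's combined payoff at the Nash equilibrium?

162.00 dollars

Even with the mechanism, each unit contributed returns only 5.2 × 1.29 / 9 = 0.7453 per unit of net cost, so contributing nothing is still dominant.
Everyone keeps their endowment and the group total is 9 × 18 = 162.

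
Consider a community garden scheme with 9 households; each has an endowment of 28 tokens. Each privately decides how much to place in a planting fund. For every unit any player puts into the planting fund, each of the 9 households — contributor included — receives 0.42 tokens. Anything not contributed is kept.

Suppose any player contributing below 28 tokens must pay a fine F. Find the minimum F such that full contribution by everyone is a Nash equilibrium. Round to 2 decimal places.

Given the others contribute fully, the best deviation is to contribute 0 (any partial contribution still incurs the fine and gives up units whose private return 0.42 is below 1).
Deviating from 28 to 0 saves 28 tokens but forfeits the deviator's share of the drop in the planting fund: 0.42 × 28 = 11.76.
So the deviation gain is 28 − 11.76 = 16.24, and the fine must be at least 16.24 tokens to wipe it out.

16.24 tokens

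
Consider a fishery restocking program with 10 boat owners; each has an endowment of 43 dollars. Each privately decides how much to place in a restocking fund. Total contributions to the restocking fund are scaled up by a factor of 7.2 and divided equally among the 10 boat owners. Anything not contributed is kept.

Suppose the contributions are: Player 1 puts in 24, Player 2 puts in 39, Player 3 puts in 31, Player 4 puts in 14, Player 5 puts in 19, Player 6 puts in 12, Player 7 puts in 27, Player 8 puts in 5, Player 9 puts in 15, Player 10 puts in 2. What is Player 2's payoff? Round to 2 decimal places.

Total contributed: 24 + 39 + 31 + 14 + 19 + 12 + 27 + 5 + 15 + 2 = 188.
Each receives 7.2 × 188 / 10 = 135.36 from the restocking fund.
Player 2 keeps 43 − 39 = 4, so Player 2's payoff is 4 + 135.36 = 139.36.

139.36 dollars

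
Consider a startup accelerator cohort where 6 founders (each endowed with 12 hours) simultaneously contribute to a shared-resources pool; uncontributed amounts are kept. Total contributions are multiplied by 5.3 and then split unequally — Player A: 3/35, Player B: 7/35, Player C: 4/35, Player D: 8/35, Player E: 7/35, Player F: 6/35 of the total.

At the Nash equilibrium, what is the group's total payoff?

226.80 hours

Player j's private return per contributed unit is 5.3 × (j's share). Contributing is weakly dominant for j when that share is at least 1/5.3 = 0.1887, and contributing 0 is dominant otherwise.
Player B, Player D and Player E clear that bar, contributing 12 each; the remaining 3 contribute 0. Total contributed: 36.
The shared-resources pool pays out 5.3 × 36 = 190.80 in total (split across the unequal shares, but the aggregate is all that matters for the group sum).
The 3 free-riders keep 12 each, adding 36. Group total = 36 + 190.80 = 226.80.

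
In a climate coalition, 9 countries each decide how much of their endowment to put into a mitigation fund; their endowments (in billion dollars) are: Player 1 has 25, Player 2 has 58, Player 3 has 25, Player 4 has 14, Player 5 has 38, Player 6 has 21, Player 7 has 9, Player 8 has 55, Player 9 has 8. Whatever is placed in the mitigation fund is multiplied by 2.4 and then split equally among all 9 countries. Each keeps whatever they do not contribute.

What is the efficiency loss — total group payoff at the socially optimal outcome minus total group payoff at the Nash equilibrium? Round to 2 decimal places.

The private return per contributed unit is 2.4/9 = 0.2667 < 1 for every player regardless of endowment, so the Nash equilibrium is zero contribution and the group total is Σ E_j = 25 + 58 + 25 + 14 + 38 + 21 + 9 + 55 + 8 = 253.
Each contributed unit returns 2.400 to the group, so the social optimum is full contribution by everyone: group total = 2.400 × 253 = 607.20.
Efficiency loss = (2.400 − 1) × 253 = 354.20.

354.20 billion dollars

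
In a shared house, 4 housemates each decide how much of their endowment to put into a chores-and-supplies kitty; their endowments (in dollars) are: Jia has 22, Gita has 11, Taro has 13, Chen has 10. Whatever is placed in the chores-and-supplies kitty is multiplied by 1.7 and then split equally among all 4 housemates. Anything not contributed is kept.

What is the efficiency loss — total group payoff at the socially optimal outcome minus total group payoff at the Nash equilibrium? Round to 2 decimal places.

The private return per contributed unit is 1.7/4 = 0.4250 < 1 for every player regardless of endowment, so the Nash equilibrium is zero contribution and the group total is Σ E_j = 22 + 11 + 13 + 10 = 56.
Each contributed unit returns 1.700 to the group, so the social optimum is full contribution by everyone: group total = 1.700 × 56 = 95.20.
Efficiency loss = (1.700 − 1) × 56 = 39.20.

39.20 dollars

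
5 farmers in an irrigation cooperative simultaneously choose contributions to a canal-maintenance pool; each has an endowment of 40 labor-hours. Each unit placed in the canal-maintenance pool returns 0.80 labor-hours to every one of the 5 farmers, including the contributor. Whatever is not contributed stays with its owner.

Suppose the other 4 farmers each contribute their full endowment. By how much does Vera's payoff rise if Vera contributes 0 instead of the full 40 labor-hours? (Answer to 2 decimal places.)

8.00 labor-hours

Switching from a contribution of 40 to 0 lets Vera keep an extra 40 labor-hours, but lowers the canal-maintenance pool by 40, which costs Vera their own share of that drop: 0.80 × 40 = 32.00.
Net gain = 40 − 32.00 = 8.00. The private return per contributed unit (0.80) is below 1, so free-riding is indeed the best response regardless of what the others do.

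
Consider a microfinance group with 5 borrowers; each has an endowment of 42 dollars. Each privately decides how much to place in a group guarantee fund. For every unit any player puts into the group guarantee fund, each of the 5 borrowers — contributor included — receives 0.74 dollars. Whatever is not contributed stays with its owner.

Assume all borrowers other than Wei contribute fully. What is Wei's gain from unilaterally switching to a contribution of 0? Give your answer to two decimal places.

10.92 dollars

Switching from a contribution of 42 to 0 lets Wei keep an extra 42 dollars, but lowers the group guarantee fund by 42, which costs Wei their own share of that drop: 0.74 × 42 = 31.08.
Net gain = 42 − 31.08 = 10.92. The private return per contributed unit (0.74) is below 1, so free-riding is indeed the best response regardless of what the others do.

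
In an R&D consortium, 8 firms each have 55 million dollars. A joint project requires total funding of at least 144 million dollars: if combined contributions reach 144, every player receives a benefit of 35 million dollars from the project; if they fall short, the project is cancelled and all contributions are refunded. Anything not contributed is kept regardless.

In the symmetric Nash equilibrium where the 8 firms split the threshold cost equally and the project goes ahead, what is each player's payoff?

72 million dollars

Equal share of the threshold: 144/8 = 18.
At this profile no one gains by cutting their contribution: any cut drops the total below 144, the project is cancelled, contributions are refunded, and the deviator ends with 55, which is less than 55 − 18 + 35 = 72. Contributing more than 18 just wastes the excess. So contributing exactly 18 is a best response.
Each player's payoff: 55 − 18 + 35 = 72.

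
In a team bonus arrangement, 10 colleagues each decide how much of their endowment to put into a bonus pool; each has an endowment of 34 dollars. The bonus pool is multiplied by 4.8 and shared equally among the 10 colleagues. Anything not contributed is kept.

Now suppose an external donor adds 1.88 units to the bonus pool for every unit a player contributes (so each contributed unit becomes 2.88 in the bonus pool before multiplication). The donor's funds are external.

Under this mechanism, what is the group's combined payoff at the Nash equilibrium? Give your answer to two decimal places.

4700.16 dollars

With the mechanism, a contributed unit returns 4.8 × 2.88 / 10 = 1.3824 per unit of net cost to the contributor — now above 1 — so contributing fully is weakly dominant for every player.
At the Nash equilibrium everyone contributes 34. Group total payoff = 4.8 × 2.88 × 340 = 4700.16.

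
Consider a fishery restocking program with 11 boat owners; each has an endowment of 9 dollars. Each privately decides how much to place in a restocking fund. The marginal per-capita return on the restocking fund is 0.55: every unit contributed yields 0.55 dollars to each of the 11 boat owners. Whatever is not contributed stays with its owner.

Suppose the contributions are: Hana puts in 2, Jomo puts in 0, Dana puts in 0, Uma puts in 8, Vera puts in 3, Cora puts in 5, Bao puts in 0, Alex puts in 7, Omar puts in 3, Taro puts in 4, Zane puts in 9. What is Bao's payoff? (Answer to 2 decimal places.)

31.55 dollars

Total contributed: 2 + 0 + 0 + 8 + 3 + 5 + 0 + 7 + 3 + 4 + 9 = 41.
Each receives 0.55 × 41 = 22.55 from the restocking fund.
Bao keeps 9 − 0 = 9, so Bao's payoff is 9 + 22.55 = 31.55.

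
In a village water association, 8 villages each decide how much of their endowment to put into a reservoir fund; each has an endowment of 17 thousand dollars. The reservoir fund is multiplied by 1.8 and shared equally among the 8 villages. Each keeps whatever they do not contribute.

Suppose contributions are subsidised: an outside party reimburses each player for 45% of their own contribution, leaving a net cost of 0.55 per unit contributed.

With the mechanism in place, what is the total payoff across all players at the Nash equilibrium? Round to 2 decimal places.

Even with the mechanism, each unit contributed returns only (1.8/8) / 0.55 = 0.4091 per unit of net cost, so contributing nothing is still dominant.
At the Nash equilibrium no one contributes; group total payoff = 8 × 17 = 136.

136.00 thousand dollars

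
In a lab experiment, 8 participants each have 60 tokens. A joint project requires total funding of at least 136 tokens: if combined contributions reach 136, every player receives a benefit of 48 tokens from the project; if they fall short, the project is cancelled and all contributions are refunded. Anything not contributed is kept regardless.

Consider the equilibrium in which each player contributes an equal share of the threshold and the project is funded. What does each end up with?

Equal share of the threshold: 136/8 = 17.
At this profile no one gains by cutting their contribution: any cut drops the total below 136, the project is cancelled, contributions are refunded, and the deviator ends with 60, which is less than 60 − 17 + 48 = 91. Contributing more than 17 just wastes the excess. So contributing exactly 17 is a best response.
Each player's payoff: 60 − 17 + 48 = 91.

91 tokens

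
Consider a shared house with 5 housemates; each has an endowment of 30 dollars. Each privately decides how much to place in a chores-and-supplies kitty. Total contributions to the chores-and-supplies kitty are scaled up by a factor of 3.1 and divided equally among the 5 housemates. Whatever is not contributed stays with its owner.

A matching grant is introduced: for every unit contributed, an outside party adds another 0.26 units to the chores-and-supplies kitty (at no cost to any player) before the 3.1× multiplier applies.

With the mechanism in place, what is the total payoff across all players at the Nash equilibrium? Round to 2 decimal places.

150.00 dollars

The effective private return is 3.1 × 1.26 / 5 = 0.7812, which is still under 1, so the mechanism doesn't change anyone's dominant strategy: zero contribution.
Everyone keeps their endowment and the group total is 5 × 30 = 150.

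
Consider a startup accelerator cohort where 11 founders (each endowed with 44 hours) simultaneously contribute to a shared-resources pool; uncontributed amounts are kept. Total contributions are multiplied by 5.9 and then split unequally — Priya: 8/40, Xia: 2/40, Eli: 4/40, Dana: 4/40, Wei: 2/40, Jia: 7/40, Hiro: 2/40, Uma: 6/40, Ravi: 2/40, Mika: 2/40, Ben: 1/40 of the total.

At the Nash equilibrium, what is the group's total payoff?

915.20 hours

For player j, contributing a unit is worthwhile iff 5.9 × (j's share) ≥ 1, i.e. iff j's share is at least 0.1695.
Priya and Jia clear that bar, contributing 44 each; the remaining 9 contribute 0. Total contributed: 88.
The shared-resources pool pays out 5.9 × 88 = 519.20 in total (split across the unequal shares, but the aggregate is all that matters for the group sum).
The 9 free-riders keep 44 each, adding 396. Group total = 396 + 519.20 = 915.20.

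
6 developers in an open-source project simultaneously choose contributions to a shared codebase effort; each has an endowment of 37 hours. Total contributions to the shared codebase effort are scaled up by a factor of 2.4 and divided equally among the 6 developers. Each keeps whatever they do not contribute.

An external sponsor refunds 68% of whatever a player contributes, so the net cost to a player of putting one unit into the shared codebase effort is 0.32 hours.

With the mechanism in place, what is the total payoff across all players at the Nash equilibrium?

The effective private return per unit is now (2.4/6) / 0.32 = 1.2500 > 1, so every player's dominant strategy flips to full contribution.
At the Nash equilibrium everyone contributes 37. Group total payoff = 6 × (37 × 0.68 + 2.4 × 37) = 683.76.

683.76 hours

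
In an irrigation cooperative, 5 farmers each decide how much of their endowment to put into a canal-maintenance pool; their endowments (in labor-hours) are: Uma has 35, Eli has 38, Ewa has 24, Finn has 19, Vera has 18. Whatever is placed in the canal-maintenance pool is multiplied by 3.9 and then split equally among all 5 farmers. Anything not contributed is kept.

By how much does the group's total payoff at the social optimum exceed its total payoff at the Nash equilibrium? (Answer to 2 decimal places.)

The private return per contributed unit is 3.9/5 = 0.7800 < 1 for every player regardless of endowment, so the Nash equilibrium is zero contribution and the group total is Σ E_j = 35 + 38 + 24 + 19 + 18 = 134.
Each contributed unit returns 3.900 to the group, so the social optimum is full contribution by everyone: group total = 3.900 × 134 = 522.60.
Efficiency loss = (3.900 − 1) × 134 = 388.60.

388.60 labor-hours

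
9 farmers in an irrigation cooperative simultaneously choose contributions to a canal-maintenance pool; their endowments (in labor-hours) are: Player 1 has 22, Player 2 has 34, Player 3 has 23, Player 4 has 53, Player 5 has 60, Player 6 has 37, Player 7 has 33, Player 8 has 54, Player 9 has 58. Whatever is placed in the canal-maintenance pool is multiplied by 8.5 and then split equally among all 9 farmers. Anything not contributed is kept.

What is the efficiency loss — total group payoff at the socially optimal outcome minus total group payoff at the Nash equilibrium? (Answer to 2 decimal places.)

2805.00 labor-hours

The private return per contributed unit is 8.5/9 = 0.9444 < 1 for every player regardless of endowment, so the Nash equilibrium is zero contribution and the group total is Σ E_j = 22 + 34 + 23 + 53 + 60 + 37 + 33 + 54 + 58 = 374.
Each contributed unit returns 8.500 to the group, so the social optimum is full contribution by everyone: group total = 8.500 × 374 = 3179.00.
Efficiency loss = (8.500 − 1) × 374 = 2805.00.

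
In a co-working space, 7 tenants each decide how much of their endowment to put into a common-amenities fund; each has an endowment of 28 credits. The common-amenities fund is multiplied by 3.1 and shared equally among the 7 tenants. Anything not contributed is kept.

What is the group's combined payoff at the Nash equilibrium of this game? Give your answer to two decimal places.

196.00 credits

Each contributed unit returns 3.1/7 = 0.4429 to its contributor — below 1 — so contributing 0 is dominant for every player. At the Nash equilibrium everyone keeps their 28, and the group total is 7 × 28 = 196.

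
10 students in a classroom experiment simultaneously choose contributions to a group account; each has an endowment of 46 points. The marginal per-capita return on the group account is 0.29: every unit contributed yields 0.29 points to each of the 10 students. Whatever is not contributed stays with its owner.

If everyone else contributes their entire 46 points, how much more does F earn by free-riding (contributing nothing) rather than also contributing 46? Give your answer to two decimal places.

Switching from a contribution of 46 to 0 lets F keep an extra 46 points, but lowers the group account by 46, which costs F their own share of that drop: 0.29 × 46 = 13.34.
Net gain = 46 − 13.34 = 32.66. The private return per contributed unit (0.29) is below 1, so free-riding is indeed the best response regardless of what the others do.

32.66 points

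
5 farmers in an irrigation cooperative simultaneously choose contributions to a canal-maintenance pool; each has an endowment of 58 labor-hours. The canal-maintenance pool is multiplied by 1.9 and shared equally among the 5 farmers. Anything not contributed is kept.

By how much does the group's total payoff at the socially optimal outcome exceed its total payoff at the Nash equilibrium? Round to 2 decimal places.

261.00 labor-hours

Each contributed unit returns 1.9/5 = 0.3800 to its contributor — below 1 — so contributing 0 is dominant for every player. At the Nash equilibrium everyone keeps their 58, and the group total is 5 × 58 = 290.
Each contributed unit returns 1.900 to the group as a whole (0.3800 to each of 5 players), which exceeds 1, so the social optimum is full contribution: group total = 1.900 × 290 = 551.00.
Efficiency loss = 551.00 − 290 = 261.00.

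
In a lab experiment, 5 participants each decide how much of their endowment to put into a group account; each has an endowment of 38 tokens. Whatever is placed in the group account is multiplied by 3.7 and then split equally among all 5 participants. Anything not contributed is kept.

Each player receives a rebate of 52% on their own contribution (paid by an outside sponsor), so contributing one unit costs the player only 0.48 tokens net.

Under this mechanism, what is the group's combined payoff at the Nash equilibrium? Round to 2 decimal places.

801.80 tokens

The effective private return per unit is now (3.7/5) / 0.48 = 1.5417 > 1, so every player's dominant strategy flips to full contribution.
So the Nash equilibrium is full contribution by all 5; the group earns 5 × (38 × 0.52 + 3.7 × 38) = 801.80.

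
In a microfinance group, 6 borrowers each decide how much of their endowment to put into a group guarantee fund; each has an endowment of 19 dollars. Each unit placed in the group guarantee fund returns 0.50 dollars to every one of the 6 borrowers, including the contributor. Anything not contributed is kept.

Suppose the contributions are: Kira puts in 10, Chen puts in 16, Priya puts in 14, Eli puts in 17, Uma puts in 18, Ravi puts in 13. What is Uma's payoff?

Total contributed: 10 + 16 + 14 + 17 + 18 + 13 = 88.
Each receives 0.50 × 88 = 44.00 from the group guarantee fund.
Uma keeps 19 − 18 = 1, so Uma's payoff is 1 + 44.00 = 45.00.

45.00 dollars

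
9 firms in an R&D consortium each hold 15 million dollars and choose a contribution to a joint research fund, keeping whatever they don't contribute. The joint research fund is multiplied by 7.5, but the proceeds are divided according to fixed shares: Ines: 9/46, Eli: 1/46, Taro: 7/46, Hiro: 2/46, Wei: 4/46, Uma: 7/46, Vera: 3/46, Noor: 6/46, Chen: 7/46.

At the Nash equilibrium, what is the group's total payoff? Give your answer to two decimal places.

525.00 million dollars

A player with share s gets back 7.5·s per unit contributed, so full contribution is dominant for anyone with s > 1/7.5 = 0.1333 and zero contribution is dominant for anyone below.
Ines, Taro, Uma and Chen clear that bar, contributing 15 each; the remaining 5 contribute 0. Total contributed: 60.
The joint research fund pays out 7.5 × 60 = 450.00 in total (split across the unequal shares, but the aggregate is all that matters for the group sum).
The 5 free-riders keep 15 each, adding 75. Group total = 75 + 450.00 = 525.00.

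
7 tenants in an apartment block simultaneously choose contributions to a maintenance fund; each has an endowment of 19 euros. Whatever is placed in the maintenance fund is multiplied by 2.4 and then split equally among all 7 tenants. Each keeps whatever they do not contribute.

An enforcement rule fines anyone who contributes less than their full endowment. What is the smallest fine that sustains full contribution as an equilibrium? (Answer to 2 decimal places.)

12.49 euros

Given the others contribute fully, the best deviation is to contribute 0 (any partial contribution still incurs the fine and gives up units whose private return 0.3429 is below 1).
Deviating from 19 to 0 saves 19 euros but forfeits the deviator's share of the drop in the maintenance fund: 2.4/7 × 19 = 6.51.
So the deviation gain is 19 − 6.51 = 12.49, and the fine must be at least 12.49 euros to wipe it out.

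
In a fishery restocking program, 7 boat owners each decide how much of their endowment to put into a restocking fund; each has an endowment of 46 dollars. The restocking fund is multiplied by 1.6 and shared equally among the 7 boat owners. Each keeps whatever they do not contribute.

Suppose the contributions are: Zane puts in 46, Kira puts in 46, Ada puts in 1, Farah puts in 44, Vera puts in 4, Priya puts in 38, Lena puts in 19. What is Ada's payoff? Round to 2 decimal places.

Total contributed: 46 + 46 + 1 + 44 + 4 + 38 + 19 = 198.
Each receives 1.6 × 198 / 7 = 45.26 from the restocking fund.
Ada keeps 46 − 1 = 45, so Ada's payoff is 45 + 45.26 = 90.26.

90.26 dollars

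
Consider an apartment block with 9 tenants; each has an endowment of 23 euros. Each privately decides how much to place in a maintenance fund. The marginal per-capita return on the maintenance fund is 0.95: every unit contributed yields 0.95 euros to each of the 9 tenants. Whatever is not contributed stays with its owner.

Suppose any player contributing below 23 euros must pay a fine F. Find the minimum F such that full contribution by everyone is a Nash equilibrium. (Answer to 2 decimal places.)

1.15 euros

Given the others contribute fully, the best deviation is to contribute 0 (any partial contribution still incurs the fine and gives up units whose private return 0.95 is below 1).
Deviating from 23 to 0 saves 23 euros but forfeits the deviator's share of the drop in the maintenance fund: 0.95 × 23 = 21.85.
So the deviation gain is 23 − 21.85 = 1.15, and the fine must be at least 1.15 euros to wipe it out.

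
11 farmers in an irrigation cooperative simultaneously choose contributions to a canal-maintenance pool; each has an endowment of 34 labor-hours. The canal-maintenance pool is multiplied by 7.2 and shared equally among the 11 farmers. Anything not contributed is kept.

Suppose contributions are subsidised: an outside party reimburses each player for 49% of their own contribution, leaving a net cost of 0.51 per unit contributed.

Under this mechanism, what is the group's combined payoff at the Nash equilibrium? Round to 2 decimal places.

2876.06 labor-hours

The effective private return per unit is now (7.2/11) / 0.51 = 1.2834 > 1, so every player's dominant strategy flips to full contribution.
At the Nash equilibrium everyone contributes 34. Group total payoff = 11 × (34 × 0.49 + 7.2 × 34) = 2876.06.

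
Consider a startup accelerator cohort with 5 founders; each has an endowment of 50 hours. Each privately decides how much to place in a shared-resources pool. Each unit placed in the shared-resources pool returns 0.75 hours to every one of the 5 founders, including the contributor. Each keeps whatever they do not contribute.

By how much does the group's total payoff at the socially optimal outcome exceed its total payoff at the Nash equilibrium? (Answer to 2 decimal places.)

The private return per contributed unit is 0.75 < 1, so contributing 0 is dominant for every player. At the Nash equilibrium everyone keeps their 50, and the group total is 5 × 50 = 250.
Each contributed unit returns 3.750 to the group as a whole (0.75 to each of 5 players), which exceeds 1, so the social optimum is full contribution: group total = 3.750 × 250 = 937.50.
Efficiency loss = 937.50 − 250 = 687.50.

687.50 hours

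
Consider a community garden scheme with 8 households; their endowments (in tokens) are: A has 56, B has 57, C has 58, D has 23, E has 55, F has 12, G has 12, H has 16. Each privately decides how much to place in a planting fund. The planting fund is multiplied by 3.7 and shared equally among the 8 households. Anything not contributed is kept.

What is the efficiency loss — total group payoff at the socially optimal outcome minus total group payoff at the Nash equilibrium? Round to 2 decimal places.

The private return per contributed unit is 3.7/8 = 0.4625 < 1 for every player regardless of endowment, so the Nash equilibrium is zero contribution and the group total is Σ E_j = 56 + 57 + 58 + 23 + 55 + 12 + 12 + 16 = 289.
Each contributed unit returns 3.700 to the group, so the social optimum is full contribution by everyone: group total = 3.700 × 289 = 1069.30.
Efficiency loss = (3.700 − 1) × 289 = 780.30.

780.30 tokens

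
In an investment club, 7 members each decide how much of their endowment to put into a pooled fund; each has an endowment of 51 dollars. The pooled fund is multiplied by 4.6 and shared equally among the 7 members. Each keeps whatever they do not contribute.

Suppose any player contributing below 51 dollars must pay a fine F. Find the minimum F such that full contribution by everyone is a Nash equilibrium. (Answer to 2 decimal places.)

17.49 dollars

Given the others contribute fully, the best deviation is to contribute 0 (any partial contribution still incurs the fine and gives up units whose private return 0.6571 is below 1).
Deviating from 51 to 0 saves 51 dollars but forfeits the deviator's share of the drop in the pooled fund: 4.6/7 × 51 = 33.51.
So the deviation gain is 51 − 33.51 = 17.49, and the fine must be at least 17.49 dollars to wipe it out.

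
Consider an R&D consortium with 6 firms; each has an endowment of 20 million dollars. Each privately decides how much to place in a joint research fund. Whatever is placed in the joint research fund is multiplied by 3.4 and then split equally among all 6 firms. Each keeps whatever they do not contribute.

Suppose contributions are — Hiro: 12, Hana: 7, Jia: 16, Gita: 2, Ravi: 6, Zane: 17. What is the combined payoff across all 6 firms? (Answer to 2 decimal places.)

264.00 million dollars

Total contributed: 12 + 7 + 16 + 2 + 6 + 17 = 60; total kept: 6 × 20 − 60 = 60.
The joint research fund pays out 3.4 × 60 = 204.00 in aggregate.
Group total = 60 + 204.00 = 264.00.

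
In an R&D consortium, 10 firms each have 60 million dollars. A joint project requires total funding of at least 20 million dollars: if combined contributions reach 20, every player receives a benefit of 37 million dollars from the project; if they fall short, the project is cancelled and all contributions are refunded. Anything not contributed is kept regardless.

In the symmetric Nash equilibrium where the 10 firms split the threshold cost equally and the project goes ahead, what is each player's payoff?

95 million dollars

Equal share of the threshold: 20/10 = 2.
At this profile no one gains by cutting their contribution: any cut drops the total below 20, the project is cancelled, contributions are refunded, and the deviator ends with 60, which is less than 60 − 2 + 37 = 95. Contributing more than 2 just wastes the excess. So contributing exactly 2 is a best response.
Each player's payoff: 60 − 2 + 37 = 95.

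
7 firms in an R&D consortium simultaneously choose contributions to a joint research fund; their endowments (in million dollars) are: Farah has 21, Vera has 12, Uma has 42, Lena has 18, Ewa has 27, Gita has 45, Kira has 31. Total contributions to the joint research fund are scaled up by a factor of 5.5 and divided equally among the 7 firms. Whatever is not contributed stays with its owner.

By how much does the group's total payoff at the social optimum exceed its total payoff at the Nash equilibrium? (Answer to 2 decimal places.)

882.00 million dollars

The private return per contributed unit is 5.5/7 = 0.7857 < 1 for every player regardless of endowment, so the Nash equilibrium is zero contribution and the group total is Σ E_j = 21 + 12 + 42 + 18 + 27 + 45 + 31 = 196.
Each contributed unit returns 5.500 to the group, so the social optimum is full contribution by everyone: group total = 5.500 × 196 = 1078.00.
Efficiency loss = (5.500 − 1) × 196 = 882.00.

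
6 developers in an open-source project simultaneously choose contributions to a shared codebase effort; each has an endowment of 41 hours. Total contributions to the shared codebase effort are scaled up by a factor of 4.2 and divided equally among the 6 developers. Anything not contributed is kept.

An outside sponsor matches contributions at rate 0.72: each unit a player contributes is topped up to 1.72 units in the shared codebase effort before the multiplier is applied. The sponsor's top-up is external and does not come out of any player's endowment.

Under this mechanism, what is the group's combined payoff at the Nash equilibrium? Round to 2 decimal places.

1777.10 hours

The effective private return per unit is now 4.2 × 1.72 / 6 = 1.2040 > 1, so every player's dominant strategy flips to full contribution.
So the Nash equilibrium is full contribution by all 6; the group earns 4.2 × 1.72 × 246 = 1777.10.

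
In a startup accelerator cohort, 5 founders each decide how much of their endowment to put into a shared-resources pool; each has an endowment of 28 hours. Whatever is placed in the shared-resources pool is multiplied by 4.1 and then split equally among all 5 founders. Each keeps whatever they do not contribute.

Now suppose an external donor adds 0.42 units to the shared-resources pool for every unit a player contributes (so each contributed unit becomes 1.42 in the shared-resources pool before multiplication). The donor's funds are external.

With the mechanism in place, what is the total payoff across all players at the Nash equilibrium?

Under the mechanism each unit contributed yields 4.1 × 1.42 / 5 = 1.1644 back to its contributor per unit of net cost, which exceeds 1, making full contribution the dominant choice for everyone.
At the Nash equilibrium everyone contributes 28. Group total payoff = 4.1 × 1.42 × 140 = 815.08.

815.08 hours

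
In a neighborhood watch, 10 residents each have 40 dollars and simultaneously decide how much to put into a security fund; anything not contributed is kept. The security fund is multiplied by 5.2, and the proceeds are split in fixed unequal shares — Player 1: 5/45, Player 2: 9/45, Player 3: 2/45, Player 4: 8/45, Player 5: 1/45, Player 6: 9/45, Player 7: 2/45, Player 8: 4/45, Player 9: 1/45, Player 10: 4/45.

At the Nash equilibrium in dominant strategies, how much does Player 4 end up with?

113.96 dollars

A player with share s gets back 5.2·s per unit contributed, so full contribution is dominant for anyone with s > 1/5.2 = 0.1923 and zero contribution is dominant for anyone below.
Player 2 and Player 6 are above the threshold, contributing 40 each; the remaining 8 contribute 0. Total contributed: 80.
Player 4 keeps 40 and receives 5.2 × 80 × 8/45 = 73.96 from the security fund, for a payoff of 113.96.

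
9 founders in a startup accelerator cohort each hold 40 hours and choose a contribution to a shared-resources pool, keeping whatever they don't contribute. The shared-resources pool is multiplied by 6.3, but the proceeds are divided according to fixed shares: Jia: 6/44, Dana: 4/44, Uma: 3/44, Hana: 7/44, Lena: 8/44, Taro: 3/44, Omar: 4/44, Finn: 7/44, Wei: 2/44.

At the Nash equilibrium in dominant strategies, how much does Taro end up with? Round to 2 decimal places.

91.55 hours

For player j, contributing a unit is worthwhile iff 6.3 × (j's share) ≥ 1, i.e. iff j's share is at least 0.1587.
Hana, Lena and Finn clear that bar, contributing 40 each; the remaining 6 contribute 0. Total contributed: 120.
Taro keeps 40 and receives 6.3 × 120 × 3/44 = 51.55 from the shared-resources pool, for a payoff of 91.55.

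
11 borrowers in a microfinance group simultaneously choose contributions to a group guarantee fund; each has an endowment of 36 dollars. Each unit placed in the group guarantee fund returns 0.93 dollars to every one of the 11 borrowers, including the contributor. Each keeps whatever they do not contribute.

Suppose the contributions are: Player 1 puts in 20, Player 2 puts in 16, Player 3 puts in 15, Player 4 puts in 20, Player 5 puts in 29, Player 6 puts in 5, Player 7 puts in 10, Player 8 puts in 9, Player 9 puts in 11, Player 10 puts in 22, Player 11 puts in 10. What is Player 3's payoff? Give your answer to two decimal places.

176.31 dollars

Total contributed: 20 + 16 + 15 + 20 + 29 + 5 + 10 + 9 + 11 + 22 + 10 = 167.
Each receives 0.93 × 167 = 155.31 from the group guarantee fund.
Player 3 keeps 36 − 15 = 21, so Player 3's payoff is 21 + 155.31 = 176.31.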